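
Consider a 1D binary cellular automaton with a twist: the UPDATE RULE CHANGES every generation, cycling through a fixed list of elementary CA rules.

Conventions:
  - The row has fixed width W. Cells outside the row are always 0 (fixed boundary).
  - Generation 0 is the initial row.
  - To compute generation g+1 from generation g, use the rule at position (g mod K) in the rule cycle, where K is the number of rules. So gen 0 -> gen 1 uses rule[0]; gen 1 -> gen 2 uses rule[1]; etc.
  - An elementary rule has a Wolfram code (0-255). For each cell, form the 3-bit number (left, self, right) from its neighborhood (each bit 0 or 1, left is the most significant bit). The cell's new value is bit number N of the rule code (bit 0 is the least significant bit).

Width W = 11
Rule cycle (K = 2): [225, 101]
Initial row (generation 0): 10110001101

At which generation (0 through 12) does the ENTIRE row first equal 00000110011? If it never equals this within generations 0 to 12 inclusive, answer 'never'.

Gen 0: 10110001101
Gen 1 (rule 225): 01010100110
Gen 2 (rule 101): 01111100010
Gen 3 (rule 225): 00111101000
Gen 4 (rule 101): 10000111011
Gen 5 (rule 225): 00110011101
Gen 6 (rule 101): 10010000111
Gen 7 (rule 225): 00000110011
Gen 8 (rule 101): 11110010001
Gen 9 (rule 225): 01110000100
Gen 10 (rule 101): 00010110101
Gen 11 (rule 225): 11001011010
Gen 12 (rule 101): 01001101110

Answer: 7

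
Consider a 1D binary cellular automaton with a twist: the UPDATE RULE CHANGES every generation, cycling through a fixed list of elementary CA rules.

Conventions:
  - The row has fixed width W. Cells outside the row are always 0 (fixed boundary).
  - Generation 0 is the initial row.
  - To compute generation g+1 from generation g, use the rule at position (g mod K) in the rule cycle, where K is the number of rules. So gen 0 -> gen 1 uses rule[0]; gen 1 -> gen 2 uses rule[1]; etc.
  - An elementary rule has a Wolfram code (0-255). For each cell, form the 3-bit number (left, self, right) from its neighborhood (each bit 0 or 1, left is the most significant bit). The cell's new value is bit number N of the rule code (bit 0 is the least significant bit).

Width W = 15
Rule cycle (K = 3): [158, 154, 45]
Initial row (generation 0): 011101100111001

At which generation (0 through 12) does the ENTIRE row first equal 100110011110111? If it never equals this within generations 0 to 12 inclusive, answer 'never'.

Answer: 9

Derivation:
Gen 0: 011101100111001
Gen 1 (rule 158): 111001011110111
Gen 2 (rule 154): 110110011100110
Gen 3 (rule 45): 101100010000100
Gen 4 (rule 158): 101010111001110
Gen 5 (rule 154): 000000110111101
Gen 6 (rule 45): 111110101100011
Gen 7 (rule 158): 111100101010110
Gen 8 (rule 154): 111011000000101
Gen 9 (rule 45): 100110011110111
Gen 10 (rule 158): 111101111100110
Gen 11 (rule 154): 111001111011101
Gen 12 (rule 45): 100001000110011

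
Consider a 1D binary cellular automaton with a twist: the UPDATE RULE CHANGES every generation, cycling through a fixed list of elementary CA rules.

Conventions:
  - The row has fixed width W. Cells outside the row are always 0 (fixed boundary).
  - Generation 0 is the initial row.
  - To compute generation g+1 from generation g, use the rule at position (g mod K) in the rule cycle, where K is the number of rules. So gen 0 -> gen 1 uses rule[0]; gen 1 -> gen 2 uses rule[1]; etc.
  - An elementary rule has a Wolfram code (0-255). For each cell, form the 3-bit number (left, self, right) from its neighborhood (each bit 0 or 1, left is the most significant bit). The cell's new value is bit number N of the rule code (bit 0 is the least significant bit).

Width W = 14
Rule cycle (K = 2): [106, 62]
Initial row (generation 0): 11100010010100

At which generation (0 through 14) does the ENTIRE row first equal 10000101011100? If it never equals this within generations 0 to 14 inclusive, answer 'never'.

Gen 0: 11100010010100
Gen 1 (rule 106): 10100100101000
Gen 2 (rule 62): 11111111111100
Gen 3 (rule 106): 10000000000100
Gen 4 (rule 62): 11000000001110
Gen 5 (rule 106): 11000000011010
Gen 6 (rule 62): 10100000110111
Gen 7 (rule 106): 01000001111101
Gen 8 (rule 62): 11100011000011
Gen 9 (rule 106): 10100111000111
Gen 10 (rule 62): 11111100101100
Gen 11 (rule 106): 10000101011100
Gen 12 (rule 62): 11001111110010
Gen 13 (rule 106): 11011000010100
Gen 14 (rule 62): 10110100111110

Answer: 11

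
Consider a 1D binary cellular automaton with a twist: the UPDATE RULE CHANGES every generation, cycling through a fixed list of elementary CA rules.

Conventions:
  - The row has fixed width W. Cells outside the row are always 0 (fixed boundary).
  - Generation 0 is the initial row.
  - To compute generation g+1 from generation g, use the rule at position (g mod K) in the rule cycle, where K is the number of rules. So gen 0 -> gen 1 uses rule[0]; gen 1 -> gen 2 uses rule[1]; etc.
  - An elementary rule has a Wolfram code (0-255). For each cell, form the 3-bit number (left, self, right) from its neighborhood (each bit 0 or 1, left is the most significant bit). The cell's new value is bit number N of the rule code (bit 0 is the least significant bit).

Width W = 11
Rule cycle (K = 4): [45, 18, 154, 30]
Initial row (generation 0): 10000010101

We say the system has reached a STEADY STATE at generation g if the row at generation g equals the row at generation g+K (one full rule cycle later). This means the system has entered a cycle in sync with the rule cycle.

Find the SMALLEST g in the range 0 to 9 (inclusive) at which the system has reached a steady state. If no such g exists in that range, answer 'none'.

Gen 0: 10000010101
Gen 1 (rule 45): 10111011111
Gen 2 (rule 18): 00000000000
Gen 3 (rule 154): 00000000000
Gen 4 (rule 30): 00000000000
Gen 5 (rule 45): 11111111111
Gen 6 (rule 18): 00000000000
Gen 7 (rule 154): 00000000000
Gen 8 (rule 30): 00000000000
Gen 9 (rule 45): 11111111111
Gen 10 (rule 18): 00000000000
Gen 11 (rule 154): 00000000000
Gen 12 (rule 30): 00000000000
Gen 13 (rule 45): 11111111111

Answer: 2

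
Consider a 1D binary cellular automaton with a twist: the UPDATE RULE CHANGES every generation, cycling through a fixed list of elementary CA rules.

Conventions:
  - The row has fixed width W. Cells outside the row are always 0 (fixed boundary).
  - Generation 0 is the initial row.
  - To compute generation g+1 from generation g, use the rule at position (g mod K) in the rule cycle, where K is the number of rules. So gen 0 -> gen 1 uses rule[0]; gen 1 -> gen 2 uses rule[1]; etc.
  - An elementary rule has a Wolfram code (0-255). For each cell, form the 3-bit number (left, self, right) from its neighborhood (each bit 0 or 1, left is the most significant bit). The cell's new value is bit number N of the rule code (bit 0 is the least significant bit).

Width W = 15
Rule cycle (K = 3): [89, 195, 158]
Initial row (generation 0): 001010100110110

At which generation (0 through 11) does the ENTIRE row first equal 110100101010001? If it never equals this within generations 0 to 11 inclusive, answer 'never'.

Gen 0: 001010100110110
Gen 1 (rule 89): 100000010110111
Gen 2 (rule 195): 001111100010011
Gen 3 (rule 158): 011111010111110
Gen 4 (rule 89): 010001000100011
Gen 5 (rule 195): 100110011001101
Gen 6 (rule 158): 111101110111001
Gen 7 (rule 89): 100101010101100
Gen 8 (rule 195): 001000000000101
Gen 9 (rule 158): 011100000001101
Gen 10 (rule 89): 010111111101100
Gen 11 (rule 195): 100011111100101

Answer: never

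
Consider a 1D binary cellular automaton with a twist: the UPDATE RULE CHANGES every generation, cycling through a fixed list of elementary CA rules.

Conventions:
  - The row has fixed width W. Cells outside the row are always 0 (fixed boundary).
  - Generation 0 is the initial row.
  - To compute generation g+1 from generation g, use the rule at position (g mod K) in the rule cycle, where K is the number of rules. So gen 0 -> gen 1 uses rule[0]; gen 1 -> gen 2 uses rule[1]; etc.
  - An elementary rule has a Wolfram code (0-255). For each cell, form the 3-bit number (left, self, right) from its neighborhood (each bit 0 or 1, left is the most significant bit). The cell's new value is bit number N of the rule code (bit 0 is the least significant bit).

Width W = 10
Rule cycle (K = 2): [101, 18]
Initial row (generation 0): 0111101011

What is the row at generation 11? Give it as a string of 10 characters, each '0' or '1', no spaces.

Gen 0: 0111101011
Gen 1 (rule 101): 0000111101
Gen 2 (rule 18): 0001000000
Gen 3 (rule 101): 1101011111
Gen 4 (rule 18): 0000000000
Gen 5 (rule 101): 1111111111
Gen 6 (rule 18): 0000000000
Gen 7 (rule 101): 1111111111
Gen 8 (rule 18): 0000000000
Gen 9 (rule 101): 1111111111
Gen 10 (rule 18): 0000000000
Gen 11 (rule 101): 1111111111

Answer: 1111111111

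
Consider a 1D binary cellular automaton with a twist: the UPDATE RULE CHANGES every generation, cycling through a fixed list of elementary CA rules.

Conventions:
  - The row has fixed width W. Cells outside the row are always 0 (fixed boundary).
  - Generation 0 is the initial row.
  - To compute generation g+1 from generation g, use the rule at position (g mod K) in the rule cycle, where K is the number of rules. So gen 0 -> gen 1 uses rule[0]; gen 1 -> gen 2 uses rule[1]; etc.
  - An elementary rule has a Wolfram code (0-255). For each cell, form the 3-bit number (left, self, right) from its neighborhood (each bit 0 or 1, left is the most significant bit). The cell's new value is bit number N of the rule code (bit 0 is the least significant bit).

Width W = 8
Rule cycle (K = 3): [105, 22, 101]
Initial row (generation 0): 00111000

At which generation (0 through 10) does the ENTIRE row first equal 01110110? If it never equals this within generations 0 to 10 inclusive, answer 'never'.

Gen 0: 00111000
Gen 1 (rule 105): 10101011
Gen 2 (rule 22): 10101000
Gen 3 (rule 101): 11111011
Gen 4 (rule 105): 10001111
Gen 5 (rule 22): 11010000
Gen 6 (rule 101): 01110111
Gen 7 (rule 105): 01011101
Gen 8 (rule 22): 11000001
Gen 9 (rule 101): 01011101
Gen 10 (rule 105): 00110110

Answer: never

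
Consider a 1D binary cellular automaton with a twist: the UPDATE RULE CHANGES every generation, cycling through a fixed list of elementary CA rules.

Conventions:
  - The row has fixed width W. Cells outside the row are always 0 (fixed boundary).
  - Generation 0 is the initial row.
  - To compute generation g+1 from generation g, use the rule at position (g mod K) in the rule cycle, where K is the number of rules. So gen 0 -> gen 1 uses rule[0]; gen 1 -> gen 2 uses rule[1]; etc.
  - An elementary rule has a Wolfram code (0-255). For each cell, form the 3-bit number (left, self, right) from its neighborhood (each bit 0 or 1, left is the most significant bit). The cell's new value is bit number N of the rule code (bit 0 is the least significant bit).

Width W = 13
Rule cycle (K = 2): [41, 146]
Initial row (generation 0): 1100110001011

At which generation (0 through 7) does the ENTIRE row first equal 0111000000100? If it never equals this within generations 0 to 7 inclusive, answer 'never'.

Answer: never

Derivation:
Gen 0: 1100110001011
Gen 1 (rule 41): 1000100100110
Gen 2 (rule 146): 0101011011001
Gen 3 (rule 41): 0010110110000
Gen 4 (rule 146): 0100000001000
Gen 5 (rule 41): 0001111100011
Gen 6 (rule 146): 0010111010100
Gen 7 (rule 41): 1001100101001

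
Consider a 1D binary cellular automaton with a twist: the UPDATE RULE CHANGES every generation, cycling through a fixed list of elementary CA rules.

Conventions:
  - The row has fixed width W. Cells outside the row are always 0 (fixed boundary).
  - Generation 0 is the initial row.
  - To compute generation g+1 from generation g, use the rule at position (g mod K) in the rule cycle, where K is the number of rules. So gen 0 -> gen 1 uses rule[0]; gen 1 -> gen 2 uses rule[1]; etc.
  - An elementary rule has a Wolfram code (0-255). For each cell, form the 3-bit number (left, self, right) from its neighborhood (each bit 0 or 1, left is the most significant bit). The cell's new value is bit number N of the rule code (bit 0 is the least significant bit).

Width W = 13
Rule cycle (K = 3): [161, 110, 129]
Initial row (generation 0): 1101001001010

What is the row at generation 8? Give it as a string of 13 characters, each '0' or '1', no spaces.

Gen 0: 1101001001010
Gen 1 (rule 161): 0010000000100
Gen 2 (rule 110): 0110000001100
Gen 3 (rule 129): 0000111100001
Gen 4 (rule 161): 1110011001100
Gen 5 (rule 110): 1010111011100
Gen 6 (rule 129): 0000010001001
Gen 7 (rule 161): 1111000100000
Gen 8 (rule 110): 1001001100000

Answer: 1001001100000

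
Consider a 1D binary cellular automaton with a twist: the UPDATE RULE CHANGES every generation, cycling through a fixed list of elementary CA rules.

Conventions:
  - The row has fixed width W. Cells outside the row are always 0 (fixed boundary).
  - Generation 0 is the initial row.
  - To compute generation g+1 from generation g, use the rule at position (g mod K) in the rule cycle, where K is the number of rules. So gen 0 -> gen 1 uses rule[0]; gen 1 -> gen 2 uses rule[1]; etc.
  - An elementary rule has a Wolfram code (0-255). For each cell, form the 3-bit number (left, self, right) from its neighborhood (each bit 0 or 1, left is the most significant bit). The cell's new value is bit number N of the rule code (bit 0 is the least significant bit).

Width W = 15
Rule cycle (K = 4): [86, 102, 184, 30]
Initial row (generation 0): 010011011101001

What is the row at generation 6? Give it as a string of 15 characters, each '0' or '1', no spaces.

Gen 0: 010011011101001
Gen 1 (rule 86): 111101000101111
Gen 2 (rule 102): 000111001110001
Gen 3 (rule 184): 000110101101000
Gen 4 (rule 30): 001100101001100
Gen 5 (rule 86): 010111101110110
Gen 6 (rule 102): 111000110011010

Answer: 111000110011010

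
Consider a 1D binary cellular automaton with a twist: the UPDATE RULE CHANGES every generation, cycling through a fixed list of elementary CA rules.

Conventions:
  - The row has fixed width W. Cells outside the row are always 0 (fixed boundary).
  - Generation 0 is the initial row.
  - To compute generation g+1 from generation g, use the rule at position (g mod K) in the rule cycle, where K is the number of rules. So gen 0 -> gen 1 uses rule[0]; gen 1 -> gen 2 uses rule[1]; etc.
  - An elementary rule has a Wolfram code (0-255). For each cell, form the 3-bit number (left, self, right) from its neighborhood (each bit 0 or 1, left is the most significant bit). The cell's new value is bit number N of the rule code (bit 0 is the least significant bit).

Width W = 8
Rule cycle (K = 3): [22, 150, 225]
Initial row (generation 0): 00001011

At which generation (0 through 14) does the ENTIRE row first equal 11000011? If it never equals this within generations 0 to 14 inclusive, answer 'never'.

Answer: 4

Derivation:
Gen 0: 00001011
Gen 1 (rule 22): 00011000
Gen 2 (rule 150): 00100100
Gen 3 (rule 225): 10000001
Gen 4 (rule 22): 11000011
Gen 5 (rule 150): 00100100
Gen 6 (rule 225): 10000001
Gen 7 (rule 22): 11000011
Gen 8 (rule 150): 00100100
Gen 9 (rule 225): 10000001
Gen 10 (rule 22): 11000011
Gen 11 (rule 150): 00100100
Gen 12 (rule 225): 10000001
Gen 13 (rule 22): 11000011
Gen 14 (rule 150): 00100100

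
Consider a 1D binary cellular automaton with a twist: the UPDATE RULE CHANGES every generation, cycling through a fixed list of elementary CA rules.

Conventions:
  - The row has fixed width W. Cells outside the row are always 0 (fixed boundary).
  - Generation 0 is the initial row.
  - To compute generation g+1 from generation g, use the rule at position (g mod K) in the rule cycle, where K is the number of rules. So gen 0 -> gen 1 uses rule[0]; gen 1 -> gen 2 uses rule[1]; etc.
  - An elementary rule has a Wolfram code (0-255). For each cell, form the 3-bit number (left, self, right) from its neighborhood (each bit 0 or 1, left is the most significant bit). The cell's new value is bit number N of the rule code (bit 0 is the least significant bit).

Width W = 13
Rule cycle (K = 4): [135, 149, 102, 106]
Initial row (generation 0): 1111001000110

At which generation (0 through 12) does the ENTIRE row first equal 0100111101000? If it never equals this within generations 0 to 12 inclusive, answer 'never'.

Answer: never

Derivation:
Gen 0: 1111001000110
Gen 1 (rule 135): 0110011011000
Gen 2 (rule 149): 0001000000111
Gen 3 (rule 102): 0011000001001
Gen 4 (rule 106): 0111000010010
Gen 5 (rule 135): 1010011110110
Gen 6 (rule 149): 1011001100001
Gen 7 (rule 102): 1101010100011
Gen 8 (rule 106): 1110101000111
Gen 9 (rule 135): 0100101011010
Gen 10 (rule 149): 0110101000011
Gen 11 (rule 102): 1011111000101
Gen 12 (rule 106): 0110001001010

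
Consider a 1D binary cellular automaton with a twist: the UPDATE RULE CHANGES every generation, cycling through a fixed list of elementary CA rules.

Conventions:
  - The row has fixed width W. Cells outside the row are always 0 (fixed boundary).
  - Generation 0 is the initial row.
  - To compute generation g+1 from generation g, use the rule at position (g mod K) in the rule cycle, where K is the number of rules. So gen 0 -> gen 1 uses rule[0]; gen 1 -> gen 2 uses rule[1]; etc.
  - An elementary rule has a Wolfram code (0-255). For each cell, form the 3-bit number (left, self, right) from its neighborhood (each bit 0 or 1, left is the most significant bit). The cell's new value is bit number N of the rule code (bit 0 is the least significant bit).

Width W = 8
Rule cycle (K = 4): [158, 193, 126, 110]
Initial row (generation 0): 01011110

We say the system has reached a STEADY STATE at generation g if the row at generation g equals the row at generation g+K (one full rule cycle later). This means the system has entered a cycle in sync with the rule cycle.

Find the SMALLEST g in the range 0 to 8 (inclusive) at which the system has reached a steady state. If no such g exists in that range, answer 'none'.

Answer: 7

Derivation:
Gen 0: 01011110
Gen 1 (rule 158): 11011101
Gen 2 (rule 193): 01001100
Gen 3 (rule 126): 11111110
Gen 4 (rule 110): 10000010
Gen 5 (rule 158): 11000111
Gen 6 (rule 193): 01010011
Gen 7 (rule 126): 11111111
Gen 8 (rule 110): 10000001
Gen 9 (rule 158): 11000011
Gen 10 (rule 193): 01011001
Gen 11 (rule 126): 11111111
Gen 12 (rule 110): 10000001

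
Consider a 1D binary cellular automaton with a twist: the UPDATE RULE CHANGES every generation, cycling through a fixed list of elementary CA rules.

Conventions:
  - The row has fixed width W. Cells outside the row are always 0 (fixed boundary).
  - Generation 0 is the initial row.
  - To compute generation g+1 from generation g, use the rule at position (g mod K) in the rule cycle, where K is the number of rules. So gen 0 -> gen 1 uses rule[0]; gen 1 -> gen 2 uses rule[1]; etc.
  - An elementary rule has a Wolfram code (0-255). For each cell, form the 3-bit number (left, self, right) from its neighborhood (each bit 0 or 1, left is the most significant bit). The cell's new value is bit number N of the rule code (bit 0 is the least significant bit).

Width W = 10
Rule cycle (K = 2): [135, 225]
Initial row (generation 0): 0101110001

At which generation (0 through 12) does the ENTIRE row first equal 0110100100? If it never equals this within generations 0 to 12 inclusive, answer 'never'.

Answer: 10

Derivation:
Gen 0: 0101110001
Gen 1 (rule 135): 1100100111
Gen 2 (rule 225): 0100000011
Gen 3 (rule 135): 1101111100
Gen 4 (rule 225): 0110111101
Gen 5 (rule 135): 1000011001
Gen 6 (rule 225): 0011001000
Gen 7 (rule 135): 1100011011
Gen 8 (rule 225): 0101001101
Gen 9 (rule 135): 1101010001
Gen 10 (rule 225): 0110100100
Gen 11 (rule 135): 1000101101
Gen 12 (rule 225): 0010010110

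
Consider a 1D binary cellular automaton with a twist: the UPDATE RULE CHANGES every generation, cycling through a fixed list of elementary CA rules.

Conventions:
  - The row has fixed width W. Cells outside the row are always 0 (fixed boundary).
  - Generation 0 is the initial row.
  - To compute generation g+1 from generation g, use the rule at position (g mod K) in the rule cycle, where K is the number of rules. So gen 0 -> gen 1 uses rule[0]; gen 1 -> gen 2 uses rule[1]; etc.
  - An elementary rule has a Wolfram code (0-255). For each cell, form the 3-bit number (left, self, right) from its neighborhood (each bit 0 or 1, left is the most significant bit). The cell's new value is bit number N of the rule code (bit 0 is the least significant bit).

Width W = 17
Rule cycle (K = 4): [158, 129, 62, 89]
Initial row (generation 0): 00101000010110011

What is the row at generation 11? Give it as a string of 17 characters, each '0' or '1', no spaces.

Gen 0: 00101000010110011
Gen 1 (rule 158): 01101100110101110
Gen 2 (rule 129): 00000000000000100
Gen 3 (rule 62): 00000000000001110
Gen 4 (rule 89): 11111111111101011
Gen 5 (rule 158): 11111111111001010
Gen 6 (rule 129): 01111111110000000
Gen 7 (rule 62): 11000000001000000
Gen 8 (rule 89): 11111111100111111
Gen 9 (rule 158): 11111111011111110
Gen 10 (rule 129): 01111110001111100
Gen 11 (rule 62): 11000001011000010

Answer: 11000001011000010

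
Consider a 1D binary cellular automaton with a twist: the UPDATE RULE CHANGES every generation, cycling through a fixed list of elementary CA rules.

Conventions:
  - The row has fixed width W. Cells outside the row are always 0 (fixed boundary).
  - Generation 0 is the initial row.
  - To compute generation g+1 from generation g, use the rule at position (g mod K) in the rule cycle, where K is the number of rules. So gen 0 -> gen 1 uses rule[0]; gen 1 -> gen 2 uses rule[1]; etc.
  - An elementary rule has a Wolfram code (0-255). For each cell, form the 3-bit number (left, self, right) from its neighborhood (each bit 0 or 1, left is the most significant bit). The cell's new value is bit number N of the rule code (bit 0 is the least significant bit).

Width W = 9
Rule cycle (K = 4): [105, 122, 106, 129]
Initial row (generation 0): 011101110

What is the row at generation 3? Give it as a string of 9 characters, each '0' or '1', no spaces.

Gen 0: 011101110
Gen 1 (rule 105): 010111010
Gen 2 (rule 122): 101101101
Gen 3 (rule 106): 011111110

Answer: 011111110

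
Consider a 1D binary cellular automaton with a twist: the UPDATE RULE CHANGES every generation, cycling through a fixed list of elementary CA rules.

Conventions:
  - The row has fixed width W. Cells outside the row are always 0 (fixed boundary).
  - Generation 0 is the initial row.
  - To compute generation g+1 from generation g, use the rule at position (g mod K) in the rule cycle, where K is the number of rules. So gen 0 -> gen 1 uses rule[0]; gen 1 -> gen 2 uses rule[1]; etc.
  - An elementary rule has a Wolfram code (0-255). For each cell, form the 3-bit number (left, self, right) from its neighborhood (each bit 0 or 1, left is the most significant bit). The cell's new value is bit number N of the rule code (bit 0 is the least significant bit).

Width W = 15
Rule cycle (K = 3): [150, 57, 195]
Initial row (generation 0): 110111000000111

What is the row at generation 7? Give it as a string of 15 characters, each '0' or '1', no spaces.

Gen 0: 110111000000111
Gen 1 (rule 150): 000010100001010
Gen 2 (rule 57): 111001011100101
Gen 3 (rule 195): 011010001101000
Gen 4 (rule 150): 100011010001100
Gen 5 (rule 57): 011010101101011
Gen 6 (rule 195): 101000000100001
Gen 7 (rule 150): 101100001110011

Answer: 101100001110011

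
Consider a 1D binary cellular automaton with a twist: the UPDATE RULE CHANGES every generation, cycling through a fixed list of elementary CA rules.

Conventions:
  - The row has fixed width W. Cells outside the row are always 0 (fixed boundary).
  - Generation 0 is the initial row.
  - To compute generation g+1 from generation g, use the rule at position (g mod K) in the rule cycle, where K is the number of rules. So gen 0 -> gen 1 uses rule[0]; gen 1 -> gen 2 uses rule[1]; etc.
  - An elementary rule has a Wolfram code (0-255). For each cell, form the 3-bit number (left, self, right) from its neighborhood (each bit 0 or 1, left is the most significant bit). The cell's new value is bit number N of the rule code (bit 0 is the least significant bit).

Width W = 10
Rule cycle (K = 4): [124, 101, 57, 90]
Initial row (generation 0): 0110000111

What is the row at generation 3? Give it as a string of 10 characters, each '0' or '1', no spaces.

Gen 0: 0110000111
Gen 1 (rule 124): 0111000101
Gen 2 (rule 101): 0001010111
Gen 3 (rule 57): 1100101100

Answer: 1100101100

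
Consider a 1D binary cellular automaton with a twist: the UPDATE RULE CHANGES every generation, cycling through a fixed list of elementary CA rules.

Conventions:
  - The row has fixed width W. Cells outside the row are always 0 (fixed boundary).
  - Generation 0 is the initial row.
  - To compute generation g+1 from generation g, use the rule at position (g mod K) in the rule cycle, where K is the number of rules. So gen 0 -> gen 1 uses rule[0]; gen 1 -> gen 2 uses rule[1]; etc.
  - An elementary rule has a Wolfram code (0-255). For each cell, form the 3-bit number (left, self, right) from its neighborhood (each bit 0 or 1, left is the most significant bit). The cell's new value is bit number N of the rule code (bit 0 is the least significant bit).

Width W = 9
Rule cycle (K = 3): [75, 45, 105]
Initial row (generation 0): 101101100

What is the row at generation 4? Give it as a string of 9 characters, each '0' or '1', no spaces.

Gen 0: 101101100
Gen 1 (rule 75): 001101101
Gen 2 (rule 45): 101011011
Gen 3 (rule 105): 010111111
Gen 4 (rule 75): 100100001

Answer: 100100001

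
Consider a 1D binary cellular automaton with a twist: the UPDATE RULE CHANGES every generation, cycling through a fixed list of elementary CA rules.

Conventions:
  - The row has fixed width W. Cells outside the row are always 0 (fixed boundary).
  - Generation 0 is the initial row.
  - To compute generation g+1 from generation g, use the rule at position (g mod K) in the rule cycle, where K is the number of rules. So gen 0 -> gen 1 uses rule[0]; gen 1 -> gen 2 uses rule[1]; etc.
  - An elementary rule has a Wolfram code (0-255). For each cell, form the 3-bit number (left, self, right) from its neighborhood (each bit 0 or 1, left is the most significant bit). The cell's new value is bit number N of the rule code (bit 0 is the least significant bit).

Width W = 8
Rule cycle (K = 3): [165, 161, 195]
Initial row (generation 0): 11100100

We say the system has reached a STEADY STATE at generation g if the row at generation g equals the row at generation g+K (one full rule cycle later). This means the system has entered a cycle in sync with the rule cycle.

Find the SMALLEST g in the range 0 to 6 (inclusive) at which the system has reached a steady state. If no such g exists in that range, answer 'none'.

Gen 0: 11100100
Gen 1 (rule 165): 01000101
Gen 2 (rule 161): 00010010
Gen 3 (rule 195): 11100100
Gen 4 (rule 165): 01000101
Gen 5 (rule 161): 00010010
Gen 6 (rule 195): 11100100
Gen 7 (rule 165): 01000101
Gen 8 (rule 161): 00010010
Gen 9 (rule 195): 11100100

Answer: 0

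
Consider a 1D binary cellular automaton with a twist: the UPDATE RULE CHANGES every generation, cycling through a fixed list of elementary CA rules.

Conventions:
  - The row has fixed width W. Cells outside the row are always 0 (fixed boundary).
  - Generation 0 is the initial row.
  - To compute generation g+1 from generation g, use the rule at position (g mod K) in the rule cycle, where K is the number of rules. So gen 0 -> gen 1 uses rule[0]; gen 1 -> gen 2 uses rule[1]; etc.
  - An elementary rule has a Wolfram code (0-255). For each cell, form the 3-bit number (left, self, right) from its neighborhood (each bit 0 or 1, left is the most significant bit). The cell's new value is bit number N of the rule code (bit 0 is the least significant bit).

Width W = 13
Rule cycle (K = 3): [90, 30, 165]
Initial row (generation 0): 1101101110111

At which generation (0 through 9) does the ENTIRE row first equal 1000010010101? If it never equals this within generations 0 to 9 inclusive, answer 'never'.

Answer: never

Derivation:
Gen 0: 1101101110111
Gen 1 (rule 90): 1101101010101
Gen 2 (rule 30): 1001001010101
Gen 3 (rule 165): 1001001111111
Gen 4 (rule 90): 0110111000001
Gen 5 (rule 30): 1100100100011
Gen 6 (rule 165): 0000100101000
Gen 7 (rule 90): 0001011000100
Gen 8 (rule 30): 0011010101110
Gen 9 (rule 165): 1000111110100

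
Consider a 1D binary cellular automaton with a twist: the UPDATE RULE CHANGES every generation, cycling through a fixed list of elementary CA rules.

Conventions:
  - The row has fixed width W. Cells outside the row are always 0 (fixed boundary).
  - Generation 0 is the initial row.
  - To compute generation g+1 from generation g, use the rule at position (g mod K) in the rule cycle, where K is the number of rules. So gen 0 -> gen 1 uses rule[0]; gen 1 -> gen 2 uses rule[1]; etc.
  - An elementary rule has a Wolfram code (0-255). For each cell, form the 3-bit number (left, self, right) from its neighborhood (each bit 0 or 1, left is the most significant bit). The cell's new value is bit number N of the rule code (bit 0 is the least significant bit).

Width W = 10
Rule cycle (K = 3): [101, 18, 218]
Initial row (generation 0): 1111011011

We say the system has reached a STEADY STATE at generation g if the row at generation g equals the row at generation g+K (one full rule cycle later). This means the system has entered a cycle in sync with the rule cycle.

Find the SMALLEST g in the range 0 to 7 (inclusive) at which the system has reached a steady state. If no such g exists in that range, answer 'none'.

Gen 0: 1111011011
Gen 1 (rule 101): 0001101101
Gen 2 (rule 18): 0010000000
Gen 3 (rule 218): 0101000000
Gen 4 (rule 101): 0111011111
Gen 5 (rule 18): 1000000000
Gen 6 (rule 218): 0100000000
Gen 7 (rule 101): 0101111111
Gen 8 (rule 18): 1000000000
Gen 9 (rule 218): 0100000000
Gen 10 (rule 101): 0101111111

Answer: 5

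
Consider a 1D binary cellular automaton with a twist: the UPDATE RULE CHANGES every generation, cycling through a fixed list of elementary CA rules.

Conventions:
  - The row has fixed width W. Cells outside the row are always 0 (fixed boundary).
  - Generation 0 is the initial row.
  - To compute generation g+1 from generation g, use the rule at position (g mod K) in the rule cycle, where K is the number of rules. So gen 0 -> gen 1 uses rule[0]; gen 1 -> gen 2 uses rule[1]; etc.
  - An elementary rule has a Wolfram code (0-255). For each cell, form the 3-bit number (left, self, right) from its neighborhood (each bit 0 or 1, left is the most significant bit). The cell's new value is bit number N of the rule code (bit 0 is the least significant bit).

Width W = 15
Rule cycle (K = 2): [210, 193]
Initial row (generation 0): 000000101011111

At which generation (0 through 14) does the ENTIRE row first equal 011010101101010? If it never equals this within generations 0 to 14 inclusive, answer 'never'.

Gen 0: 000000101011111
Gen 1 (rule 210): 000001000001111
Gen 2 (rule 193): 111100011100111
Gen 3 (rule 210): 011110101111011
Gen 4 (rule 193): 001110000111001
Gen 5 (rule 210): 010111001011110
Gen 6 (rule 193): 000011000001110
Gen 7 (rule 210): 000101100010111
Gen 8 (rule 193): 110000101000011
Gen 9 (rule 210): 011001000100101
Gen 10 (rule 193): 001000010000000
Gen 11 (rule 210): 010100101000000
Gen 12 (rule 193): 000000000011111
Gen 13 (rule 210): 000000000101111
Gen 14 (rule 193): 111111110000111

Answer: never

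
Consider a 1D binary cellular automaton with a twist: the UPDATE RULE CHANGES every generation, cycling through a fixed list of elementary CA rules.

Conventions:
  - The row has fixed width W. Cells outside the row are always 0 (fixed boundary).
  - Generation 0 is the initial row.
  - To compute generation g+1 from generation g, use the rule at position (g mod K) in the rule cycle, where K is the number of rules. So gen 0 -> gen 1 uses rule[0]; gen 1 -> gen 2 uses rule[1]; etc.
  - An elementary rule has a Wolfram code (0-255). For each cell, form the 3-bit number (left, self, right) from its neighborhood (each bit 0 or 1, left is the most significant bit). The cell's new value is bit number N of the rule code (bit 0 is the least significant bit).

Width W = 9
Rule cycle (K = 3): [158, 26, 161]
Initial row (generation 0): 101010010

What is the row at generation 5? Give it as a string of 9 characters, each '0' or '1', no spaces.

Answer: 100001001

Derivation:
Gen 0: 101010010
Gen 1 (rule 158): 101011111
Gen 2 (rule 26): 000010000
Gen 3 (rule 161): 111000111
Gen 4 (rule 158): 110101110
Gen 5 (rule 26): 100001001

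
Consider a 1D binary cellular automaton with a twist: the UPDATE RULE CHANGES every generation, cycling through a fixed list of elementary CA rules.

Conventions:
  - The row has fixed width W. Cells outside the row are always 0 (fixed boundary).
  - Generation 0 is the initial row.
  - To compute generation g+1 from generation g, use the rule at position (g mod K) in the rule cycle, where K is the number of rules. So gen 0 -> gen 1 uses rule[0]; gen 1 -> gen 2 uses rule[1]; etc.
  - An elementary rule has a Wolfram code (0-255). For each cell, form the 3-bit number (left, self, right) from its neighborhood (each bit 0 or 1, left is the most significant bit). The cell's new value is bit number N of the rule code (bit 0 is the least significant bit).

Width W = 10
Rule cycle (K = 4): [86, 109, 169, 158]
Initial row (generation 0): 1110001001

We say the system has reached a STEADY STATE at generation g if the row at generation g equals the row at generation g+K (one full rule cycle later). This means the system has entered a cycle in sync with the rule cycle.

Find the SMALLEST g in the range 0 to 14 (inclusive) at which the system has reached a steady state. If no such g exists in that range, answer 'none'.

Answer: 12

Derivation:
Gen 0: 1110001001
Gen 1 (rule 86): 0011011111
Gen 2 (rule 109): 1011110001
Gen 3 (rule 169): 0111100100
Gen 4 (rule 158): 1111011110
Gen 5 (rule 86): 0001000011
Gen 6 (rule 109): 1101011011
Gen 7 (rule 169): 1010110110
Gen 8 (rule 158): 1010100101
Gen 9 (rule 86): 1010111101
Gen 10 (rule 109): 1111100111
Gen 11 (rule 169): 1111000110
Gen 12 (rule 158): 1110101101
Gen 13 (rule 86): 0010100101
Gen 14 (rule 109): 1011100111
Gen 15 (rule 169): 0111000110
Gen 16 (rule 158): 1110101101
Gen 17 (rule 86): 0010100101
Gen 18 (rule 109): 1011100111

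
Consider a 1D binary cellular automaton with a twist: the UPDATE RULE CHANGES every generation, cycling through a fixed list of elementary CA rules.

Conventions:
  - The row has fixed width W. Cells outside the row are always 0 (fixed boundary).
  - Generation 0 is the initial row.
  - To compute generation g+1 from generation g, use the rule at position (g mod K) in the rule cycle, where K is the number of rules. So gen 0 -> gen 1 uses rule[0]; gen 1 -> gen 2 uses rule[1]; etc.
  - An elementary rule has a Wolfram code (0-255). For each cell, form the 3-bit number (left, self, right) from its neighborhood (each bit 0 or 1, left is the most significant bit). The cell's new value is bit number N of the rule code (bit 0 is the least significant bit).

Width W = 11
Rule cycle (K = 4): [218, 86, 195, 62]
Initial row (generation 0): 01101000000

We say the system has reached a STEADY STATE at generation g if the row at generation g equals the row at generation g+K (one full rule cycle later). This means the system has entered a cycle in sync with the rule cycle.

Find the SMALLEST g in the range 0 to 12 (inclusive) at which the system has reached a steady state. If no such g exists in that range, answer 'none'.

Answer: none

Derivation:
Gen 0: 01101000000
Gen 1 (rule 218): 11100100000
Gen 2 (rule 86): 00111110000
Gen 3 (rule 195): 11011110111
Gen 4 (rule 62): 10110001100
Gen 5 (rule 218): 00111011110
Gen 6 (rule 86): 01001000011
Gen 7 (rule 195): 10010011101
Gen 8 (rule 62): 11111110011
Gen 9 (rule 218): 11111111111
Gen 10 (rule 86): 00000000001
Gen 11 (rule 195): 11111111110
Gen 12 (rule 62): 10000000001
Gen 13 (rule 218): 01000000010
Gen 14 (rule 86): 11100000111
Gen 15 (rule 195): 01101111011
Gen 16 (rule 62): 11011000110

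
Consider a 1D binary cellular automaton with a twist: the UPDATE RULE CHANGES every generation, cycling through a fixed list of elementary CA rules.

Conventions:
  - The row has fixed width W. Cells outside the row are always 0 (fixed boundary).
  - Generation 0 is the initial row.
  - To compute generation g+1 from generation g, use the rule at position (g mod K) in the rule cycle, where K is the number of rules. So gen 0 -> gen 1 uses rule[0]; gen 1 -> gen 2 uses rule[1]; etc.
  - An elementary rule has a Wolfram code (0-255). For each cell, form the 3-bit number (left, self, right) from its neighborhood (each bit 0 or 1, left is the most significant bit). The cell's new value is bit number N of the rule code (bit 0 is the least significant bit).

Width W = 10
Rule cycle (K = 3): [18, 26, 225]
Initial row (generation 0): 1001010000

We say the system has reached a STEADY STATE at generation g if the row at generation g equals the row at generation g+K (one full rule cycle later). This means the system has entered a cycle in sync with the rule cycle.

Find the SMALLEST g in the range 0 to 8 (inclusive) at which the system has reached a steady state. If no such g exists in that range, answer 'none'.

Answer: none

Derivation:
Gen 0: 1001010000
Gen 1 (rule 18): 0110001000
Gen 2 (rule 26): 1101010100
Gen 3 (rule 225): 0110101001
Gen 4 (rule 18): 1000000110
Gen 5 (rule 26): 0100001101
Gen 6 (rule 225): 0001100110
Gen 7 (rule 18): 0010011001
Gen 8 (rule 26): 0101110110
Gen 9 (rule 225): 0010111010
Gen 10 (rule 18): 0100000001
Gen 11 (rule 26): 1010000010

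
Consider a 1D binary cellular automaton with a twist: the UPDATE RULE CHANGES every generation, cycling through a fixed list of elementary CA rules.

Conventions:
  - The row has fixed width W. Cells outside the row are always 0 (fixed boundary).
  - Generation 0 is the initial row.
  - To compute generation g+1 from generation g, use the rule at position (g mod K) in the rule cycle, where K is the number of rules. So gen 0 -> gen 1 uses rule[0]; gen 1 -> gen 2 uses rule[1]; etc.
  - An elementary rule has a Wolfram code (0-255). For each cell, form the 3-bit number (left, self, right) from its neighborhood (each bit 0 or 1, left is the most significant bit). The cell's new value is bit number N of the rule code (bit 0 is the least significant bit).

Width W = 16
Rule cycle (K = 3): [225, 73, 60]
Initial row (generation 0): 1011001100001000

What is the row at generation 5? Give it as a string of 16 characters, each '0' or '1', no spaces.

Answer: 1001000010001010

Derivation:
Gen 0: 1011001100001000
Gen 1 (rule 225): 0101000101100011
Gen 2 (rule 73): 0000010001101011
Gen 3 (rule 60): 0000011001011110
Gen 4 (rule 225): 1111001000101110
Gen 5 (rule 73): 1001000010001010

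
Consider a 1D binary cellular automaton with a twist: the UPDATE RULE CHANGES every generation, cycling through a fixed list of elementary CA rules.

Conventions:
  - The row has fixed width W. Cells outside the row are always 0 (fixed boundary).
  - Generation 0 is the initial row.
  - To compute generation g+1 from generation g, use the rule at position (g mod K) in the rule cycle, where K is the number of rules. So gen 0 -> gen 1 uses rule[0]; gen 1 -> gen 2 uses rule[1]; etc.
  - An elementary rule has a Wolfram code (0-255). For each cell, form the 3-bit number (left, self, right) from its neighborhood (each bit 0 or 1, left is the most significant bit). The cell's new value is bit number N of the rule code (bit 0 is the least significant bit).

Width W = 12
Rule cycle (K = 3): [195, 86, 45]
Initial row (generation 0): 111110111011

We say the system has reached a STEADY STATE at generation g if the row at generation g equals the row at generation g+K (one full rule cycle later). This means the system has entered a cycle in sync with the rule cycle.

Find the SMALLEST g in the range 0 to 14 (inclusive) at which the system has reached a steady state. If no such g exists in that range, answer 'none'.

Answer: none

Derivation:
Gen 0: 111110111011
Gen 1 (rule 195): 011110011001
Gen 2 (rule 86): 100011101111
Gen 3 (rule 45): 101010011000
Gen 4 (rule 195): 000000101011
Gen 5 (rule 86): 000001101001
Gen 6 (rule 45): 111101011001
Gen 7 (rule 195): 011100001010
Gen 8 (rule 86): 100110011011
Gen 9 (rule 45): 100100010110
Gen 10 (rule 195): 001001100010
Gen 11 (rule 86): 011110110111
Gen 12 (rule 45): 010001101100
Gen 13 (rule 195): 100110100101
Gen 14 (rule 86): 111010111101
Gen 15 (rule 45): 100111100011
Gen 16 (rule 195): 001011101101
Gen 17 (rule 86): 011000100101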